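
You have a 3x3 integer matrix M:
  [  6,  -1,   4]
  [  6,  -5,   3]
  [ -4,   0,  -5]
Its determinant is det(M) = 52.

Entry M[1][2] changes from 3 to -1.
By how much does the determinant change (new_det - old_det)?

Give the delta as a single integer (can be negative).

Cofactor C_12 = 4
Entry delta = -1 - 3 = -4
Det delta = entry_delta * cofactor = -4 * 4 = -16

Answer: -16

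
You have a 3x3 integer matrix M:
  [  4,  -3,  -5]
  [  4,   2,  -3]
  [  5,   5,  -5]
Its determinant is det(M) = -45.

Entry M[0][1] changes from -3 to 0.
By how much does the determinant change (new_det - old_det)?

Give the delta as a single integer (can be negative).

Answer: 15

Derivation:
Cofactor C_01 = 5
Entry delta = 0 - -3 = 3
Det delta = entry_delta * cofactor = 3 * 5 = 15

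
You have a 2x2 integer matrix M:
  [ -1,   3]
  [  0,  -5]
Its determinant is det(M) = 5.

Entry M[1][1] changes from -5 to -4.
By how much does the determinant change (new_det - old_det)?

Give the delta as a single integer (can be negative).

Cofactor C_11 = -1
Entry delta = -4 - -5 = 1
Det delta = entry_delta * cofactor = 1 * -1 = -1

Answer: -1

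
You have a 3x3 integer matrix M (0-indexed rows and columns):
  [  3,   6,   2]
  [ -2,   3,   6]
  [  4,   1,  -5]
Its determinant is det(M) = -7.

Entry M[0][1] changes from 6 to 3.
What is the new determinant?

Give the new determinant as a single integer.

Answer: -49

Derivation:
det is linear in row 0: changing M[0][1] by delta changes det by delta * cofactor(0,1).
Cofactor C_01 = (-1)^(0+1) * minor(0,1) = 14
Entry delta = 3 - 6 = -3
Det delta = -3 * 14 = -42
New det = -7 + -42 = -49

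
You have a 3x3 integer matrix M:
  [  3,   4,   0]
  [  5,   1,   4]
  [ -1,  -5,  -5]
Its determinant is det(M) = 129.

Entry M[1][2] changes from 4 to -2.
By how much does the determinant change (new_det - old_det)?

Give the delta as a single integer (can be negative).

Answer: -66

Derivation:
Cofactor C_12 = 11
Entry delta = -2 - 4 = -6
Det delta = entry_delta * cofactor = -6 * 11 = -66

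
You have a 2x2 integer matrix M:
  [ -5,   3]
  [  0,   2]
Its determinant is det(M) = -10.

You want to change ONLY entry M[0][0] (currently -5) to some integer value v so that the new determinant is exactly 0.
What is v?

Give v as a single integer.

det is linear in entry M[0][0]: det = old_det + (v - -5) * C_00
Cofactor C_00 = 2
Want det = 0: -10 + (v - -5) * 2 = 0
  (v - -5) = 10 / 2 = 5
  v = -5 + (5) = 0

Answer: 0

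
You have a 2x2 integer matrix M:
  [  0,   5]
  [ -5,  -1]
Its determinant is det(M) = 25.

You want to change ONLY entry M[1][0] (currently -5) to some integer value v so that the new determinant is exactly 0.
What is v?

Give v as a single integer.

det is linear in entry M[1][0]: det = old_det + (v - -5) * C_10
Cofactor C_10 = -5
Want det = 0: 25 + (v - -5) * -5 = 0
  (v - -5) = -25 / -5 = 5
  v = -5 + (5) = 0

Answer: 0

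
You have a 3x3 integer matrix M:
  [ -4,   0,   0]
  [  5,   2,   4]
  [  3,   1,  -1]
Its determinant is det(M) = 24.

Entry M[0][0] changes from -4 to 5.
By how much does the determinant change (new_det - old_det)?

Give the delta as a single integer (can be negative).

Answer: -54

Derivation:
Cofactor C_00 = -6
Entry delta = 5 - -4 = 9
Det delta = entry_delta * cofactor = 9 * -6 = -54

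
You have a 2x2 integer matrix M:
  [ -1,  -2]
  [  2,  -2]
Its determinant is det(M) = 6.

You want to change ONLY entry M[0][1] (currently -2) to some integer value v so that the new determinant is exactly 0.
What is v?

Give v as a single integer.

Answer: 1

Derivation:
det is linear in entry M[0][1]: det = old_det + (v - -2) * C_01
Cofactor C_01 = -2
Want det = 0: 6 + (v - -2) * -2 = 0
  (v - -2) = -6 / -2 = 3
  v = -2 + (3) = 1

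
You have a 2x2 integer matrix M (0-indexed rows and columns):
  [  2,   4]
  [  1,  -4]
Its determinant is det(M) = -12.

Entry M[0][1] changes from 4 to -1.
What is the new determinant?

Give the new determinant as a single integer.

Answer: -7

Derivation:
det is linear in row 0: changing M[0][1] by delta changes det by delta * cofactor(0,1).
Cofactor C_01 = (-1)^(0+1) * minor(0,1) = -1
Entry delta = -1 - 4 = -5
Det delta = -5 * -1 = 5
New det = -12 + 5 = -7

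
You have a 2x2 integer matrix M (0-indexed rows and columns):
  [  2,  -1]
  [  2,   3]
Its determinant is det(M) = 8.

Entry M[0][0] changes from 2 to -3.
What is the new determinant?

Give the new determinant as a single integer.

Answer: -7

Derivation:
det is linear in row 0: changing M[0][0] by delta changes det by delta * cofactor(0,0).
Cofactor C_00 = (-1)^(0+0) * minor(0,0) = 3
Entry delta = -3 - 2 = -5
Det delta = -5 * 3 = -15
New det = 8 + -15 = -7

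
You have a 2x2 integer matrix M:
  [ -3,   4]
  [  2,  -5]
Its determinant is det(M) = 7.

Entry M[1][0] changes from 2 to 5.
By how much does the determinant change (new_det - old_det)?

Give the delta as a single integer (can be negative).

Cofactor C_10 = -4
Entry delta = 5 - 2 = 3
Det delta = entry_delta * cofactor = 3 * -4 = -12

Answer: -12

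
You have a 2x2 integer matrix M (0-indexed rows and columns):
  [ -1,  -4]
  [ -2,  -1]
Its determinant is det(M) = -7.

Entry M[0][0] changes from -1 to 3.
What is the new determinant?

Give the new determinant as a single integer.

det is linear in row 0: changing M[0][0] by delta changes det by delta * cofactor(0,0).
Cofactor C_00 = (-1)^(0+0) * minor(0,0) = -1
Entry delta = 3 - -1 = 4
Det delta = 4 * -1 = -4
New det = -7 + -4 = -11

Answer: -11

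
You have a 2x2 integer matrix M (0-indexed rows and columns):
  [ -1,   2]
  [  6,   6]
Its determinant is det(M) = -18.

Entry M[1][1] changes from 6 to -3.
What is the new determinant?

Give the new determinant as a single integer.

det is linear in row 1: changing M[1][1] by delta changes det by delta * cofactor(1,1).
Cofactor C_11 = (-1)^(1+1) * minor(1,1) = -1
Entry delta = -3 - 6 = -9
Det delta = -9 * -1 = 9
New det = -18 + 9 = -9

Answer: -9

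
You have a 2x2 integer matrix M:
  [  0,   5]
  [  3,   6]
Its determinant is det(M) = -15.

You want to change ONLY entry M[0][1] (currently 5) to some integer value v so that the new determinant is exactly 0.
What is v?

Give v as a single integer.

Answer: 0

Derivation:
det is linear in entry M[0][1]: det = old_det + (v - 5) * C_01
Cofactor C_01 = -3
Want det = 0: -15 + (v - 5) * -3 = 0
  (v - 5) = 15 / -3 = -5
  v = 5 + (-5) = 0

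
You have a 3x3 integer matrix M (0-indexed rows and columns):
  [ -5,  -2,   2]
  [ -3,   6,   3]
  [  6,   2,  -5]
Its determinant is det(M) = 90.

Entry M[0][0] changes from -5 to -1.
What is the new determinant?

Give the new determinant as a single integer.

Answer: -54

Derivation:
det is linear in row 0: changing M[0][0] by delta changes det by delta * cofactor(0,0).
Cofactor C_00 = (-1)^(0+0) * minor(0,0) = -36
Entry delta = -1 - -5 = 4
Det delta = 4 * -36 = -144
New det = 90 + -144 = -54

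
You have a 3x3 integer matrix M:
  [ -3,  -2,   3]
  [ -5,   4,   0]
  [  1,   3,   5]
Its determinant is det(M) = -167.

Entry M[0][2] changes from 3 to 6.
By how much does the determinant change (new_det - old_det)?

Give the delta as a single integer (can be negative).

Answer: -57

Derivation:
Cofactor C_02 = -19
Entry delta = 6 - 3 = 3
Det delta = entry_delta * cofactor = 3 * -19 = -57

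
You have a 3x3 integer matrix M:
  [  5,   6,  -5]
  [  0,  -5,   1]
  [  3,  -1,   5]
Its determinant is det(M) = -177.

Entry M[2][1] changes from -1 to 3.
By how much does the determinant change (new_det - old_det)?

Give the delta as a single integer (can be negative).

Cofactor C_21 = -5
Entry delta = 3 - -1 = 4
Det delta = entry_delta * cofactor = 4 * -5 = -20

Answer: -20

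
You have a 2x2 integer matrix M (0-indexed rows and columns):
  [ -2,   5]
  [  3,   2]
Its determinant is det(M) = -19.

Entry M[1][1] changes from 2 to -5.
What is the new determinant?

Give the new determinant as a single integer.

det is linear in row 1: changing M[1][1] by delta changes det by delta * cofactor(1,1).
Cofactor C_11 = (-1)^(1+1) * minor(1,1) = -2
Entry delta = -5 - 2 = -7
Det delta = -7 * -2 = 14
New det = -19 + 14 = -5

Answer: -5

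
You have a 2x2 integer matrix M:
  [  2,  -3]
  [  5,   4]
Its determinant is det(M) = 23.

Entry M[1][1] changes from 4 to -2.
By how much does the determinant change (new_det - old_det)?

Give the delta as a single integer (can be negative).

Answer: -12

Derivation:
Cofactor C_11 = 2
Entry delta = -2 - 4 = -6
Det delta = entry_delta * cofactor = -6 * 2 = -12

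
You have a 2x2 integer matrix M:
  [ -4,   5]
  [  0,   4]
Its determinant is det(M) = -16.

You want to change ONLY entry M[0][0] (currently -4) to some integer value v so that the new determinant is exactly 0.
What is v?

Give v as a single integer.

Answer: 0

Derivation:
det is linear in entry M[0][0]: det = old_det + (v - -4) * C_00
Cofactor C_00 = 4
Want det = 0: -16 + (v - -4) * 4 = 0
  (v - -4) = 16 / 4 = 4
  v = -4 + (4) = 0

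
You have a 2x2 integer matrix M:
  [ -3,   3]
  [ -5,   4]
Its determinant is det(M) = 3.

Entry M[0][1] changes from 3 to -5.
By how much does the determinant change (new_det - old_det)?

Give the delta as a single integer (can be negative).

Cofactor C_01 = 5
Entry delta = -5 - 3 = -8
Det delta = entry_delta * cofactor = -8 * 5 = -40

Answer: -40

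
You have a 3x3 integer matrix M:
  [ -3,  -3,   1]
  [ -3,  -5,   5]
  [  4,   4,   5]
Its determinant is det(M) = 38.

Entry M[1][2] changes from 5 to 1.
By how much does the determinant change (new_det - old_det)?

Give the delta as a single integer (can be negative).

Cofactor C_12 = 0
Entry delta = 1 - 5 = -4
Det delta = entry_delta * cofactor = -4 * 0 = 0

Answer: 0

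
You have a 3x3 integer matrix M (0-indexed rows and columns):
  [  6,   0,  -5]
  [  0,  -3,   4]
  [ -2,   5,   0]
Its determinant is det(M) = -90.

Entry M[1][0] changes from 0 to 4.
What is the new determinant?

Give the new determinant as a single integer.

det is linear in row 1: changing M[1][0] by delta changes det by delta * cofactor(1,0).
Cofactor C_10 = (-1)^(1+0) * minor(1,0) = -25
Entry delta = 4 - 0 = 4
Det delta = 4 * -25 = -100
New det = -90 + -100 = -190

Answer: -190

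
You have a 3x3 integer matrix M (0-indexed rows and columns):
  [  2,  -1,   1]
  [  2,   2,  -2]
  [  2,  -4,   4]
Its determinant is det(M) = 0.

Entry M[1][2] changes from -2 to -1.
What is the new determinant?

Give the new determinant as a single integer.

Answer: 6

Derivation:
det is linear in row 1: changing M[1][2] by delta changes det by delta * cofactor(1,2).
Cofactor C_12 = (-1)^(1+2) * minor(1,2) = 6
Entry delta = -1 - -2 = 1
Det delta = 1 * 6 = 6
New det = 0 + 6 = 6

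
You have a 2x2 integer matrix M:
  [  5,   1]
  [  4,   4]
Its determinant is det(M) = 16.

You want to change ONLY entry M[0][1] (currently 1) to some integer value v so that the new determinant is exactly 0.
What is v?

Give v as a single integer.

det is linear in entry M[0][1]: det = old_det + (v - 1) * C_01
Cofactor C_01 = -4
Want det = 0: 16 + (v - 1) * -4 = 0
  (v - 1) = -16 / -4 = 4
  v = 1 + (4) = 5

Answer: 5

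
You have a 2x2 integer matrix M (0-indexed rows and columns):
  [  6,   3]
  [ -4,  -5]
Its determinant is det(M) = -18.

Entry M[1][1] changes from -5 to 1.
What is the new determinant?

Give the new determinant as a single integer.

Answer: 18

Derivation:
det is linear in row 1: changing M[1][1] by delta changes det by delta * cofactor(1,1).
Cofactor C_11 = (-1)^(1+1) * minor(1,1) = 6
Entry delta = 1 - -5 = 6
Det delta = 6 * 6 = 36
New det = -18 + 36 = 18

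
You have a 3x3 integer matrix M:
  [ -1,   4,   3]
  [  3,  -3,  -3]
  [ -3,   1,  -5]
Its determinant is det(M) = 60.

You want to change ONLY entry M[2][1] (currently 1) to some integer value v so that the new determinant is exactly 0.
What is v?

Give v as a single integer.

Answer: -9

Derivation:
det is linear in entry M[2][1]: det = old_det + (v - 1) * C_21
Cofactor C_21 = 6
Want det = 0: 60 + (v - 1) * 6 = 0
  (v - 1) = -60 / 6 = -10
  v = 1 + (-10) = -9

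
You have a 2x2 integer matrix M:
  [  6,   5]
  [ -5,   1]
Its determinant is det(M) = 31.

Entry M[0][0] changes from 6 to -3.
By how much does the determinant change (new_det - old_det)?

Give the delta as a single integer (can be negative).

Answer: -9

Derivation:
Cofactor C_00 = 1
Entry delta = -3 - 6 = -9
Det delta = entry_delta * cofactor = -9 * 1 = -9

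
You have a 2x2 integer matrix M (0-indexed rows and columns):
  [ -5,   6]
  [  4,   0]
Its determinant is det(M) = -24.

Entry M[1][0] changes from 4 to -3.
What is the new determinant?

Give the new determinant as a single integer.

det is linear in row 1: changing M[1][0] by delta changes det by delta * cofactor(1,0).
Cofactor C_10 = (-1)^(1+0) * minor(1,0) = -6
Entry delta = -3 - 4 = -7
Det delta = -7 * -6 = 42
New det = -24 + 42 = 18

Answer: 18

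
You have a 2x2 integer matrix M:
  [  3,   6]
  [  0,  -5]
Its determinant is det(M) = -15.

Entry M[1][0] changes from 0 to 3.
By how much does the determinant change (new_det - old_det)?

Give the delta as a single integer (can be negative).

Cofactor C_10 = -6
Entry delta = 3 - 0 = 3
Det delta = entry_delta * cofactor = 3 * -6 = -18

Answer: -18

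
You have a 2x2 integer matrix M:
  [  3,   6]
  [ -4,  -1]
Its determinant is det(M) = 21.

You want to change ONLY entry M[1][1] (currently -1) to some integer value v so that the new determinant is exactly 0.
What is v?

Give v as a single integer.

Answer: -8

Derivation:
det is linear in entry M[1][1]: det = old_det + (v - -1) * C_11
Cofactor C_11 = 3
Want det = 0: 21 + (v - -1) * 3 = 0
  (v - -1) = -21 / 3 = -7
  v = -1 + (-7) = -8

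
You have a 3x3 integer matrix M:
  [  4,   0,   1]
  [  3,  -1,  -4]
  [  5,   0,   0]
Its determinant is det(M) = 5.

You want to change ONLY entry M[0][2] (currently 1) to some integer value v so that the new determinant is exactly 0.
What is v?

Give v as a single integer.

det is linear in entry M[0][2]: det = old_det + (v - 1) * C_02
Cofactor C_02 = 5
Want det = 0: 5 + (v - 1) * 5 = 0
  (v - 1) = -5 / 5 = -1
  v = 1 + (-1) = 0

Answer: 0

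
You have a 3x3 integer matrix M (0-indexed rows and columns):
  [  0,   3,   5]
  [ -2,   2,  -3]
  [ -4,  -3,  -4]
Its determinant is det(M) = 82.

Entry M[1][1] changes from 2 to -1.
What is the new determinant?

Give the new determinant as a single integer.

Answer: 22

Derivation:
det is linear in row 1: changing M[1][1] by delta changes det by delta * cofactor(1,1).
Cofactor C_11 = (-1)^(1+1) * minor(1,1) = 20
Entry delta = -1 - 2 = -3
Det delta = -3 * 20 = -60
New det = 82 + -60 = 22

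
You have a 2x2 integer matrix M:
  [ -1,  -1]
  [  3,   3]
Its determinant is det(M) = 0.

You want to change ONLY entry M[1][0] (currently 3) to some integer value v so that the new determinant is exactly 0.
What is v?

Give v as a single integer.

det is linear in entry M[1][0]: det = old_det + (v - 3) * C_10
Cofactor C_10 = 1
Want det = 0: 0 + (v - 3) * 1 = 0
  (v - 3) = 0 / 1 = 0
  v = 3 + (0) = 3

Answer: 3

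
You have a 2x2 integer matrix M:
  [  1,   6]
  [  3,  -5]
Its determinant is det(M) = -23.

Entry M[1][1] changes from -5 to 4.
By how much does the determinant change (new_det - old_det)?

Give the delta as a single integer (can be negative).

Answer: 9

Derivation:
Cofactor C_11 = 1
Entry delta = 4 - -5 = 9
Det delta = entry_delta * cofactor = 9 * 1 = 9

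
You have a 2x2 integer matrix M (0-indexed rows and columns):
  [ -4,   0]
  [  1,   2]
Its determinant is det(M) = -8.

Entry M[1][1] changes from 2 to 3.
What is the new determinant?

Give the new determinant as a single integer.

det is linear in row 1: changing M[1][1] by delta changes det by delta * cofactor(1,1).
Cofactor C_11 = (-1)^(1+1) * minor(1,1) = -4
Entry delta = 3 - 2 = 1
Det delta = 1 * -4 = -4
New det = -8 + -4 = -12

Answer: -12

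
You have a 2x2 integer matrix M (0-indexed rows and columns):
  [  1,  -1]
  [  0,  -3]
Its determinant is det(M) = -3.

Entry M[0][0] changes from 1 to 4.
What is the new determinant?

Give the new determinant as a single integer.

Answer: -12

Derivation:
det is linear in row 0: changing M[0][0] by delta changes det by delta * cofactor(0,0).
Cofactor C_00 = (-1)^(0+0) * minor(0,0) = -3
Entry delta = 4 - 1 = 3
Det delta = 3 * -3 = -9
New det = -3 + -9 = -12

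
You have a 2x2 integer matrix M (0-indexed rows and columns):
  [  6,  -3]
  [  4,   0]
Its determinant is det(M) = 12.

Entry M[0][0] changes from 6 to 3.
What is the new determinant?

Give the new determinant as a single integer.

det is linear in row 0: changing M[0][0] by delta changes det by delta * cofactor(0,0).
Cofactor C_00 = (-1)^(0+0) * minor(0,0) = 0
Entry delta = 3 - 6 = -3
Det delta = -3 * 0 = 0
New det = 12 + 0 = 12

Answer: 12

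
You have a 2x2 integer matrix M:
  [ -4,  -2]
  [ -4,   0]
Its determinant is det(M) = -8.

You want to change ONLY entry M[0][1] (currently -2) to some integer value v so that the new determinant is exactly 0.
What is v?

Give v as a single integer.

Answer: 0

Derivation:
det is linear in entry M[0][1]: det = old_det + (v - -2) * C_01
Cofactor C_01 = 4
Want det = 0: -8 + (v - -2) * 4 = 0
  (v - -2) = 8 / 4 = 2
  v = -2 + (2) = 0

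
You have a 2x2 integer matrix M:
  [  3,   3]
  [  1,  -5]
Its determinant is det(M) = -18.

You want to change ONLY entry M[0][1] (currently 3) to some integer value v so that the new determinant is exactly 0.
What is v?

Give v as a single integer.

det is linear in entry M[0][1]: det = old_det + (v - 3) * C_01
Cofactor C_01 = -1
Want det = 0: -18 + (v - 3) * -1 = 0
  (v - 3) = 18 / -1 = -18
  v = 3 + (-18) = -15

Answer: -15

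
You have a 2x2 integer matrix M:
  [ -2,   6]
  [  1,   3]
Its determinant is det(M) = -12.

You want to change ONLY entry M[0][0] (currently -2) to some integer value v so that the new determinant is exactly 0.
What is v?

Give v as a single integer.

Answer: 2

Derivation:
det is linear in entry M[0][0]: det = old_det + (v - -2) * C_00
Cofactor C_00 = 3
Want det = 0: -12 + (v - -2) * 3 = 0
  (v - -2) = 12 / 3 = 4
  v = -2 + (4) = 2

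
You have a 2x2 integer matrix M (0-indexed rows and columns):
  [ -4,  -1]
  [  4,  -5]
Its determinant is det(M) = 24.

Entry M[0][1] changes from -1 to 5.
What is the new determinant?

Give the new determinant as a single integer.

det is linear in row 0: changing M[0][1] by delta changes det by delta * cofactor(0,1).
Cofactor C_01 = (-1)^(0+1) * minor(0,1) = -4
Entry delta = 5 - -1 = 6
Det delta = 6 * -4 = -24
New det = 24 + -24 = 0

Answer: 0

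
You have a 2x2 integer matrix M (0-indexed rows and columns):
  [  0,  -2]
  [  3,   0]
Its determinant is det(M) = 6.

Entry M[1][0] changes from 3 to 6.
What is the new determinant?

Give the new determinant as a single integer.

det is linear in row 1: changing M[1][0] by delta changes det by delta * cofactor(1,0).
Cofactor C_10 = (-1)^(1+0) * minor(1,0) = 2
Entry delta = 6 - 3 = 3
Det delta = 3 * 2 = 6
New det = 6 + 6 = 12

Answer: 12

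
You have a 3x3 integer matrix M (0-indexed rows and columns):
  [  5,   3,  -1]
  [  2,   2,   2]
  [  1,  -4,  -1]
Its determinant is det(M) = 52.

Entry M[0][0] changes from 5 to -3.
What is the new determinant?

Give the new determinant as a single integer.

det is linear in row 0: changing M[0][0] by delta changes det by delta * cofactor(0,0).
Cofactor C_00 = (-1)^(0+0) * minor(0,0) = 6
Entry delta = -3 - 5 = -8
Det delta = -8 * 6 = -48
New det = 52 + -48 = 4

Answer: 4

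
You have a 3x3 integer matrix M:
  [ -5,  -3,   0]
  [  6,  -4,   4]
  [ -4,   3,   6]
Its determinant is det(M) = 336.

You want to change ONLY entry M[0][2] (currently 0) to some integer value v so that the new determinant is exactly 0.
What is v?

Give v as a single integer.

det is linear in entry M[0][2]: det = old_det + (v - 0) * C_02
Cofactor C_02 = 2
Want det = 0: 336 + (v - 0) * 2 = 0
  (v - 0) = -336 / 2 = -168
  v = 0 + (-168) = -168

Answer: -168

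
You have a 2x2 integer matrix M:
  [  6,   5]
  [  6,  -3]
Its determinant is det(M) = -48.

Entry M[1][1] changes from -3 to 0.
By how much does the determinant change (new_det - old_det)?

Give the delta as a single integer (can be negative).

Cofactor C_11 = 6
Entry delta = 0 - -3 = 3
Det delta = entry_delta * cofactor = 3 * 6 = 18

Answer: 18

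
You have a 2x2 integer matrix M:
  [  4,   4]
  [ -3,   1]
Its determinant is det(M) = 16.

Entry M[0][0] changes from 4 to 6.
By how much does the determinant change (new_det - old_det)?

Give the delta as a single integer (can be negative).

Cofactor C_00 = 1
Entry delta = 6 - 4 = 2
Det delta = entry_delta * cofactor = 2 * 1 = 2

Answer: 2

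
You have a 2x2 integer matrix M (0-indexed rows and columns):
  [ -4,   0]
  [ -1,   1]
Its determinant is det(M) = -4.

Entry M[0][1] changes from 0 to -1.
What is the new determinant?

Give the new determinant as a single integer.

Answer: -5

Derivation:
det is linear in row 0: changing M[0][1] by delta changes det by delta * cofactor(0,1).
Cofactor C_01 = (-1)^(0+1) * minor(0,1) = 1
Entry delta = -1 - 0 = -1
Det delta = -1 * 1 = -1
New det = -4 + -1 = -5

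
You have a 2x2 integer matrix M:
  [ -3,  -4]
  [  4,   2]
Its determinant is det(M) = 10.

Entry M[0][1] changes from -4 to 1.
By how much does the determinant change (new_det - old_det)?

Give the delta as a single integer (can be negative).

Answer: -20

Derivation:
Cofactor C_01 = -4
Entry delta = 1 - -4 = 5
Det delta = entry_delta * cofactor = 5 * -4 = -20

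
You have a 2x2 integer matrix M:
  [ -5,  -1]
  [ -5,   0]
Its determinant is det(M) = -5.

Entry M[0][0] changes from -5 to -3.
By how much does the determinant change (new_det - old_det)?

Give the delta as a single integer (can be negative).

Answer: 0

Derivation:
Cofactor C_00 = 0
Entry delta = -3 - -5 = 2
Det delta = entry_delta * cofactor = 2 * 0 = 0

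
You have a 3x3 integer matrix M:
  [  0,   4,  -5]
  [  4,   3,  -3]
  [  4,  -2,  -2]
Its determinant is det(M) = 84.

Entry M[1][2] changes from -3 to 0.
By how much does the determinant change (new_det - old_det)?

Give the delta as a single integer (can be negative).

Answer: 48

Derivation:
Cofactor C_12 = 16
Entry delta = 0 - -3 = 3
Det delta = entry_delta * cofactor = 3 * 16 = 48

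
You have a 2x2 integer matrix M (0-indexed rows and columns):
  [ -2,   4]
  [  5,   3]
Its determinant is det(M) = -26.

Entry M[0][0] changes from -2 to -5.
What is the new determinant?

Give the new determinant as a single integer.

det is linear in row 0: changing M[0][0] by delta changes det by delta * cofactor(0,0).
Cofactor C_00 = (-1)^(0+0) * minor(0,0) = 3
Entry delta = -5 - -2 = -3
Det delta = -3 * 3 = -9
New det = -26 + -9 = -35

Answer: -35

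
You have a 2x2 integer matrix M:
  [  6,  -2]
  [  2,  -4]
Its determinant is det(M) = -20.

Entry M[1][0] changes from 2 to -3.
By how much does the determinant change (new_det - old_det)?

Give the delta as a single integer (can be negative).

Answer: -10

Derivation:
Cofactor C_10 = 2
Entry delta = -3 - 2 = -5
Det delta = entry_delta * cofactor = -5 * 2 = -10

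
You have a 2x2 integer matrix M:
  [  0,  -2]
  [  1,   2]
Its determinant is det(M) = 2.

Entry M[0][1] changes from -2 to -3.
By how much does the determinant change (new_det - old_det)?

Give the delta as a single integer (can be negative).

Cofactor C_01 = -1
Entry delta = -3 - -2 = -1
Det delta = entry_delta * cofactor = -1 * -1 = 1

Answer: 1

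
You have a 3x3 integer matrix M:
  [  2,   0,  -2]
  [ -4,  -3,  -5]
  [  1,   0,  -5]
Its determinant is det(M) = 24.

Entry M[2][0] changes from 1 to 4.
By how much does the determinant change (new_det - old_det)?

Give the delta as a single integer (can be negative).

Cofactor C_20 = -6
Entry delta = 4 - 1 = 3
Det delta = entry_delta * cofactor = 3 * -6 = -18

Answer: -18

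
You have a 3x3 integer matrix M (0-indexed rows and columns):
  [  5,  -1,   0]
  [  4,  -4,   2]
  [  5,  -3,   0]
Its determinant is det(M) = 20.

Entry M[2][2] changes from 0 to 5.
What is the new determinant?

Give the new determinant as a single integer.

Answer: -60

Derivation:
det is linear in row 2: changing M[2][2] by delta changes det by delta * cofactor(2,2).
Cofactor C_22 = (-1)^(2+2) * minor(2,2) = -16
Entry delta = 5 - 0 = 5
Det delta = 5 * -16 = -80
New det = 20 + -80 = -60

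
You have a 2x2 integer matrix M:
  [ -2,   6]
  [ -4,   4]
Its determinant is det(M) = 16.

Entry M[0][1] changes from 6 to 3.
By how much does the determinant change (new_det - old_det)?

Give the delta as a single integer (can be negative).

Cofactor C_01 = 4
Entry delta = 3 - 6 = -3
Det delta = entry_delta * cofactor = -3 * 4 = -12

Answer: -12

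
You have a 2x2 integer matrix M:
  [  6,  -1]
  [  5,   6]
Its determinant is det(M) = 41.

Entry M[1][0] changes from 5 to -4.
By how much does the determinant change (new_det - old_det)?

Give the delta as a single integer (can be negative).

Answer: -9

Derivation:
Cofactor C_10 = 1
Entry delta = -4 - 5 = -9
Det delta = entry_delta * cofactor = -9 * 1 = -9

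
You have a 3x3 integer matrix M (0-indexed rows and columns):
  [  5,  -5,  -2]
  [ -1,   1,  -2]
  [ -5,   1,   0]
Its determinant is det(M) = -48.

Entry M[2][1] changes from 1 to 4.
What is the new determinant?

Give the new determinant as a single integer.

det is linear in row 2: changing M[2][1] by delta changes det by delta * cofactor(2,1).
Cofactor C_21 = (-1)^(2+1) * minor(2,1) = 12
Entry delta = 4 - 1 = 3
Det delta = 3 * 12 = 36
New det = -48 + 36 = -12

Answer: -12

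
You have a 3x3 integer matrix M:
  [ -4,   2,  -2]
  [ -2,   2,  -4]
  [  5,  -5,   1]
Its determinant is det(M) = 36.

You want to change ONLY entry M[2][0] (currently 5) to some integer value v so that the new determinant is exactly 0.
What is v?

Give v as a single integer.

det is linear in entry M[2][0]: det = old_det + (v - 5) * C_20
Cofactor C_20 = -4
Want det = 0: 36 + (v - 5) * -4 = 0
  (v - 5) = -36 / -4 = 9
  v = 5 + (9) = 14

Answer: 14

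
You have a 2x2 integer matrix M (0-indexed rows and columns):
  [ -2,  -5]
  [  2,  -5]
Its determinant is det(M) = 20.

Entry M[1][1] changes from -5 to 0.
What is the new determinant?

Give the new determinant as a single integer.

det is linear in row 1: changing M[1][1] by delta changes det by delta * cofactor(1,1).
Cofactor C_11 = (-1)^(1+1) * minor(1,1) = -2
Entry delta = 0 - -5 = 5
Det delta = 5 * -2 = -10
New det = 20 + -10 = 10

Answer: 10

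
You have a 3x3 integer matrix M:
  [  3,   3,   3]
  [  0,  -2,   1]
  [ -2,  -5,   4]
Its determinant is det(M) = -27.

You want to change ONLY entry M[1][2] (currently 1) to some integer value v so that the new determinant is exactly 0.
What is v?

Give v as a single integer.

Answer: 4

Derivation:
det is linear in entry M[1][2]: det = old_det + (v - 1) * C_12
Cofactor C_12 = 9
Want det = 0: -27 + (v - 1) * 9 = 0
  (v - 1) = 27 / 9 = 3
  v = 1 + (3) = 4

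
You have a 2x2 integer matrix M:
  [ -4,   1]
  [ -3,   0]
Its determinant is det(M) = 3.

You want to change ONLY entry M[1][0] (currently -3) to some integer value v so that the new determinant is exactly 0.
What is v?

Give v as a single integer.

Answer: 0

Derivation:
det is linear in entry M[1][0]: det = old_det + (v - -3) * C_10
Cofactor C_10 = -1
Want det = 0: 3 + (v - -3) * -1 = 0
  (v - -3) = -3 / -1 = 3
  v = -3 + (3) = 0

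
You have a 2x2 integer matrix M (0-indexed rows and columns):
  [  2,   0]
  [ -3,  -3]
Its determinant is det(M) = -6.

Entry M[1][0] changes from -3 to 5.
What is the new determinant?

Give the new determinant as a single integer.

det is linear in row 1: changing M[1][0] by delta changes det by delta * cofactor(1,0).
Cofactor C_10 = (-1)^(1+0) * minor(1,0) = 0
Entry delta = 5 - -3 = 8
Det delta = 8 * 0 = 0
New det = -6 + 0 = -6

Answer: -6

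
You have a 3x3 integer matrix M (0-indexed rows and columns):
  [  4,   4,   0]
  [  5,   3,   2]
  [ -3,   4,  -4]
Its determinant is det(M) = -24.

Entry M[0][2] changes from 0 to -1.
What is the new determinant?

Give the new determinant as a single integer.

Answer: -53

Derivation:
det is linear in row 0: changing M[0][2] by delta changes det by delta * cofactor(0,2).
Cofactor C_02 = (-1)^(0+2) * minor(0,2) = 29
Entry delta = -1 - 0 = -1
Det delta = -1 * 29 = -29
New det = -24 + -29 = -53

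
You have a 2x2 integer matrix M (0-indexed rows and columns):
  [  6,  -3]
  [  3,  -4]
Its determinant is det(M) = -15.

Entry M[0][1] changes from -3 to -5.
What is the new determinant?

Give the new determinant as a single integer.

det is linear in row 0: changing M[0][1] by delta changes det by delta * cofactor(0,1).
Cofactor C_01 = (-1)^(0+1) * minor(0,1) = -3
Entry delta = -5 - -3 = -2
Det delta = -2 * -3 = 6
New det = -15 + 6 = -9

Answer: -9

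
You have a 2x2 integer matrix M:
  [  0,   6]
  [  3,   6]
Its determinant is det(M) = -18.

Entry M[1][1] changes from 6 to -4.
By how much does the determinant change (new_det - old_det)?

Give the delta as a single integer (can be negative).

Answer: 0

Derivation:
Cofactor C_11 = 0
Entry delta = -4 - 6 = -10
Det delta = entry_delta * cofactor = -10 * 0 = 0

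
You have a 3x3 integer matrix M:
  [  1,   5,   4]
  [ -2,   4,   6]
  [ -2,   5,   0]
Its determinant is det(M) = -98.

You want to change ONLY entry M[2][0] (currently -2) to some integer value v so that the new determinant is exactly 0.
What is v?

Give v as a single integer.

Answer: 5

Derivation:
det is linear in entry M[2][0]: det = old_det + (v - -2) * C_20
Cofactor C_20 = 14
Want det = 0: -98 + (v - -2) * 14 = 0
  (v - -2) = 98 / 14 = 7
  v = -2 + (7) = 5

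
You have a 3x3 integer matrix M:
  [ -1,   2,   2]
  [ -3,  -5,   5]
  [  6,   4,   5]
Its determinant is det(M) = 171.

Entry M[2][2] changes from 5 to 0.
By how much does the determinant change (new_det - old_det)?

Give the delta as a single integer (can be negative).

Cofactor C_22 = 11
Entry delta = 0 - 5 = -5
Det delta = entry_delta * cofactor = -5 * 11 = -55

Answer: -55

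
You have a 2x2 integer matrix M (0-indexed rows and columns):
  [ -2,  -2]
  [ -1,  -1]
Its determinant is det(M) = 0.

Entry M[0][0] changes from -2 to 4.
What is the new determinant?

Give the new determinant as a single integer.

Answer: -6

Derivation:
det is linear in row 0: changing M[0][0] by delta changes det by delta * cofactor(0,0).
Cofactor C_00 = (-1)^(0+0) * minor(0,0) = -1
Entry delta = 4 - -2 = 6
Det delta = 6 * -1 = -6
New det = 0 + -6 = -6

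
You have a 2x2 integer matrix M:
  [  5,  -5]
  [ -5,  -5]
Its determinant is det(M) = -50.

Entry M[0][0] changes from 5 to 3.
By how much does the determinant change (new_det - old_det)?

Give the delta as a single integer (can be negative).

Cofactor C_00 = -5
Entry delta = 3 - 5 = -2
Det delta = entry_delta * cofactor = -2 * -5 = 10

Answer: 10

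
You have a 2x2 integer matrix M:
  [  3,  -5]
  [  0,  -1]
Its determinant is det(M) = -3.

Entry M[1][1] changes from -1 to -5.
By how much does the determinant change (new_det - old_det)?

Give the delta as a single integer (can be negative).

Cofactor C_11 = 3
Entry delta = -5 - -1 = -4
Det delta = entry_delta * cofactor = -4 * 3 = -12

Answer: -12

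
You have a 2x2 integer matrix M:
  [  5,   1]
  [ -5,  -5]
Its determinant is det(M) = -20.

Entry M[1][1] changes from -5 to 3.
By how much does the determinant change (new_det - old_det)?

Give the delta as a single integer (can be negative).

Answer: 40

Derivation:
Cofactor C_11 = 5
Entry delta = 3 - -5 = 8
Det delta = entry_delta * cofactor = 8 * 5 = 40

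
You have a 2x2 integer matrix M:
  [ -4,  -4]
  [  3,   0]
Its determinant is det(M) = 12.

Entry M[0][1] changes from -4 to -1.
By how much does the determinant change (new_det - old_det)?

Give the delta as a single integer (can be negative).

Answer: -9

Derivation:
Cofactor C_01 = -3
Entry delta = -1 - -4 = 3
Det delta = entry_delta * cofactor = 3 * -3 = -9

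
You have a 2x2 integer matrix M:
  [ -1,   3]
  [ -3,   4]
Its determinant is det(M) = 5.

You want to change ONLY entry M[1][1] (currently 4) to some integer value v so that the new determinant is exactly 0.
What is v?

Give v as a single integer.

Answer: 9

Derivation:
det is linear in entry M[1][1]: det = old_det + (v - 4) * C_11
Cofactor C_11 = -1
Want det = 0: 5 + (v - 4) * -1 = 0
  (v - 4) = -5 / -1 = 5
  v = 4 + (5) = 9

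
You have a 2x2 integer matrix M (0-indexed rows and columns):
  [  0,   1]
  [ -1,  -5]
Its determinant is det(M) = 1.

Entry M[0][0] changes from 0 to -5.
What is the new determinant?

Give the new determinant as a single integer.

det is linear in row 0: changing M[0][0] by delta changes det by delta * cofactor(0,0).
Cofactor C_00 = (-1)^(0+0) * minor(0,0) = -5
Entry delta = -5 - 0 = -5
Det delta = -5 * -5 = 25
New det = 1 + 25 = 26

Answer: 26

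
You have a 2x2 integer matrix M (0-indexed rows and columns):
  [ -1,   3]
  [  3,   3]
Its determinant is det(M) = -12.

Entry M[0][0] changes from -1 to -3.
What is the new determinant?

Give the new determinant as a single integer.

det is linear in row 0: changing M[0][0] by delta changes det by delta * cofactor(0,0).
Cofactor C_00 = (-1)^(0+0) * minor(0,0) = 3
Entry delta = -3 - -1 = -2
Det delta = -2 * 3 = -6
New det = -12 + -6 = -18

Answer: -18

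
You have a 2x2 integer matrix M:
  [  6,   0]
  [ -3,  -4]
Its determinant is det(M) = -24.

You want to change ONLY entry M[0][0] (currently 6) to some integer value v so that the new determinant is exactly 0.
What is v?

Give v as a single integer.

Answer: 0

Derivation:
det is linear in entry M[0][0]: det = old_det + (v - 6) * C_00
Cofactor C_00 = -4
Want det = 0: -24 + (v - 6) * -4 = 0
  (v - 6) = 24 / -4 = -6
  v = 6 + (-6) = 0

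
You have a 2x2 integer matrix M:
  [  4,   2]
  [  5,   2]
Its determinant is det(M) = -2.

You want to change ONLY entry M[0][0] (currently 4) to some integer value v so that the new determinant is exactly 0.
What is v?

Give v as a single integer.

det is linear in entry M[0][0]: det = old_det + (v - 4) * C_00
Cofactor C_00 = 2
Want det = 0: -2 + (v - 4) * 2 = 0
  (v - 4) = 2 / 2 = 1
  v = 4 + (1) = 5

Answer: 5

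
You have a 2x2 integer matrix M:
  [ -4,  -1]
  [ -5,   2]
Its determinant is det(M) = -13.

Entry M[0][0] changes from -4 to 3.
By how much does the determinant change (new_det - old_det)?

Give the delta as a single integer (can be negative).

Cofactor C_00 = 2
Entry delta = 3 - -4 = 7
Det delta = entry_delta * cofactor = 7 * 2 = 14

Answer: 14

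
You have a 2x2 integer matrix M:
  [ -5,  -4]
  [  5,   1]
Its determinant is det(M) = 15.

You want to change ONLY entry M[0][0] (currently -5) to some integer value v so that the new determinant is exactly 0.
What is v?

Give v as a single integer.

Answer: -20

Derivation:
det is linear in entry M[0][0]: det = old_det + (v - -5) * C_00
Cofactor C_00 = 1
Want det = 0: 15 + (v - -5) * 1 = 0
  (v - -5) = -15 / 1 = -15
  v = -5 + (-15) = -20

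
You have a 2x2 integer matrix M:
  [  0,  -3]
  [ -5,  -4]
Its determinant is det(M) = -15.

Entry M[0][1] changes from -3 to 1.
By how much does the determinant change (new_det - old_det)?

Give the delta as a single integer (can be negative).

Answer: 20

Derivation:
Cofactor C_01 = 5
Entry delta = 1 - -3 = 4
Det delta = entry_delta * cofactor = 4 * 5 = 20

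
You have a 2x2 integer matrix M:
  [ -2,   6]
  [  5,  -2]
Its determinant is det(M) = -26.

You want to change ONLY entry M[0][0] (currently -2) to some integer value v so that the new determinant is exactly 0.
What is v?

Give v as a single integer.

Answer: -15

Derivation:
det is linear in entry M[0][0]: det = old_det + (v - -2) * C_00
Cofactor C_00 = -2
Want det = 0: -26 + (v - -2) * -2 = 0
  (v - -2) = 26 / -2 = -13
  v = -2 + (-13) = -15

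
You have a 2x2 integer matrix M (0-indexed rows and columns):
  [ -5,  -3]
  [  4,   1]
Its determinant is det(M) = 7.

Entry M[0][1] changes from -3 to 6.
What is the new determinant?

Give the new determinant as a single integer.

det is linear in row 0: changing M[0][1] by delta changes det by delta * cofactor(0,1).
Cofactor C_01 = (-1)^(0+1) * minor(0,1) = -4
Entry delta = 6 - -3 = 9
Det delta = 9 * -4 = -36
New det = 7 + -36 = -29

Answer: -29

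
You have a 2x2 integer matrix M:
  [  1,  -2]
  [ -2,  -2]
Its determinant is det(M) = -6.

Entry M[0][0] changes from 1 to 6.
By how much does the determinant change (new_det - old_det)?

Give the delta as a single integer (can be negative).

Cofactor C_00 = -2
Entry delta = 6 - 1 = 5
Det delta = entry_delta * cofactor = 5 * -2 = -10

Answer: -10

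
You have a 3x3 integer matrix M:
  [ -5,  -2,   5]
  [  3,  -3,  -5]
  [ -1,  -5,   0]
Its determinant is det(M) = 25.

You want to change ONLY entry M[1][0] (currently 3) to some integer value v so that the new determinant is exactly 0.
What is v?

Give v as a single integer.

Answer: 4

Derivation:
det is linear in entry M[1][0]: det = old_det + (v - 3) * C_10
Cofactor C_10 = -25
Want det = 0: 25 + (v - 3) * -25 = 0
  (v - 3) = -25 / -25 = 1
  v = 3 + (1) = 4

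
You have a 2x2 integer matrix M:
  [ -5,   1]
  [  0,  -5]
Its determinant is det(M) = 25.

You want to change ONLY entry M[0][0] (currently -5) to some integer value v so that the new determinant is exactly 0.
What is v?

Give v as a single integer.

Answer: 0

Derivation:
det is linear in entry M[0][0]: det = old_det + (v - -5) * C_00
Cofactor C_00 = -5
Want det = 0: 25 + (v - -5) * -5 = 0
  (v - -5) = -25 / -5 = 5
  v = -5 + (5) = 0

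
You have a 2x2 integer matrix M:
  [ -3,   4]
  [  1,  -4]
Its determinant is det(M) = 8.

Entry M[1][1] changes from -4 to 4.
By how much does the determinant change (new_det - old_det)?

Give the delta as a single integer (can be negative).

Answer: -24

Derivation:
Cofactor C_11 = -3
Entry delta = 4 - -4 = 8
Det delta = entry_delta * cofactor = 8 * -3 = -24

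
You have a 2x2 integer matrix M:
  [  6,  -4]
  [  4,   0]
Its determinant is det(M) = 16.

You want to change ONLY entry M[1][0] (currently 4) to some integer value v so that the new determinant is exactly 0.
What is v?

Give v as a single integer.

det is linear in entry M[1][0]: det = old_det + (v - 4) * C_10
Cofactor C_10 = 4
Want det = 0: 16 + (v - 4) * 4 = 0
  (v - 4) = -16 / 4 = -4
  v = 4 + (-4) = 0

Answer: 0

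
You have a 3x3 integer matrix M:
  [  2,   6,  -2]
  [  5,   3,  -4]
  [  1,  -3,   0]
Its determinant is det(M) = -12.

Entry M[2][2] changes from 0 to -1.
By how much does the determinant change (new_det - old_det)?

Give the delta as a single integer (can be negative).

Answer: 24

Derivation:
Cofactor C_22 = -24
Entry delta = -1 - 0 = -1
Det delta = entry_delta * cofactor = -1 * -24 = 24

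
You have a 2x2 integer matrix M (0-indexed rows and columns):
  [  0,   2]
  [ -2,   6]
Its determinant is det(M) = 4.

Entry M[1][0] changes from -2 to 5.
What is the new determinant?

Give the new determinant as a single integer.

Answer: -10

Derivation:
det is linear in row 1: changing M[1][0] by delta changes det by delta * cofactor(1,0).
Cofactor C_10 = (-1)^(1+0) * minor(1,0) = -2
Entry delta = 5 - -2 = 7
Det delta = 7 * -2 = -14
New det = 4 + -14 = -10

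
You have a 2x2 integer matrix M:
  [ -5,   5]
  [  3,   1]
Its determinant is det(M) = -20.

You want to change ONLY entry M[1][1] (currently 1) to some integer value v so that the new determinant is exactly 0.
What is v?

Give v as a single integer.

det is linear in entry M[1][1]: det = old_det + (v - 1) * C_11
Cofactor C_11 = -5
Want det = 0: -20 + (v - 1) * -5 = 0
  (v - 1) = 20 / -5 = -4
  v = 1 + (-4) = -3

Answer: -3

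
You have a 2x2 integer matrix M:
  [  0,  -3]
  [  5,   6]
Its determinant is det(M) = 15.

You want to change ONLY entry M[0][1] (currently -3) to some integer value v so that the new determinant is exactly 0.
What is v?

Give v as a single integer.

det is linear in entry M[0][1]: det = old_det + (v - -3) * C_01
Cofactor C_01 = -5
Want det = 0: 15 + (v - -3) * -5 = 0
  (v - -3) = -15 / -5 = 3
  v = -3 + (3) = 0

Answer: 0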